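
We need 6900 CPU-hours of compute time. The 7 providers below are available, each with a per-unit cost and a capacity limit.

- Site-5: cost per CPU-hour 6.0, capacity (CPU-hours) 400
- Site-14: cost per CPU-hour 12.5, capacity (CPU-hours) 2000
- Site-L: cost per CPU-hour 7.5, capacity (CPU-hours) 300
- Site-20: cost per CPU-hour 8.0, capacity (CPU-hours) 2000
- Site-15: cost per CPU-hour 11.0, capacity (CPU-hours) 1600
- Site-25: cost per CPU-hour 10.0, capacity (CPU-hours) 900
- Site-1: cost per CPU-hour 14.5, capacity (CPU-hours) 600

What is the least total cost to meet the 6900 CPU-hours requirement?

Fill from the cheapest provider first.
Site-5 (6.0): use full 400 ; 6500 CPU-hours to go.
Site-L (7.5): use full 300 ; 6200 CPU-hours to go.
Site-20 at 8.0: take all 2000 CPU-hours ; 4200 still needed.
Take 900 from Site-25 at 10.0 ; need 3300 more.
Take 1600 from Site-15 at 11.0 ; need 1700 more.
Site-14 at 12.5: take 1700 of its 2000 ; requirement met.
Site-1: unused.
Cost = 400×6.0 + 300×7.5 + 2000×8.0 + 900×10.0 + 1600×11.0 + 1700×12.5 = 68500.

68500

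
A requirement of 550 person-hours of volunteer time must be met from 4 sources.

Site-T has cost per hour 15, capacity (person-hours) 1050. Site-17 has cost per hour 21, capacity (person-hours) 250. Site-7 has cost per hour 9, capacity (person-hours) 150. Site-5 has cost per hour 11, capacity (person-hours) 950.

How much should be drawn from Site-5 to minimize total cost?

400

Fill from the cheapest source first.
Take 150 from Site-7 at 9 ; need 400 more.
Site-5 at 11: take 400 of its 950 ; requirement met.
Site-T, Site-17: unused.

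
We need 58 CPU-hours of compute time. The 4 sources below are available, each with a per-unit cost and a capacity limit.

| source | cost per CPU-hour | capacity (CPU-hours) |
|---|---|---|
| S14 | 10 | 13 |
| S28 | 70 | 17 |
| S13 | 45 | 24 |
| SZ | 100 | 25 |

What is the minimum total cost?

Use sources in increasing cost order.
S14 at 10: take all 13 CPU-hours — 45 still needed.
S13 (45): use full 24 — 21 CPU-hours to go.
S28 at 70: take all 17 CPU-hours — 4 still needed.
Take 4 from SZ at 100 to finish.
Cost = 13×10 + 24×45 + 17×70 + 4×100 = 2800.

2800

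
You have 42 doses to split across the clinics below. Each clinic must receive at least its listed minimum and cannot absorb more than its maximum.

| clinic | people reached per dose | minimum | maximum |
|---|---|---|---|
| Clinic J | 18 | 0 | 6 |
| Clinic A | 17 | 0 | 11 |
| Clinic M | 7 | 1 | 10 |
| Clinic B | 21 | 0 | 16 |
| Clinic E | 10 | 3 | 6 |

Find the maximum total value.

712

Meeting every minimum uses 0+0+1+0+3 = 4 doses, leaving 38.
Order the clinics by people reached per dose: Clinic B 21 > Clinic J 18 > Clinic A 17 > Clinic E 10 > Clinic M 7.
Give Clinic B 16 more to hit its cap of 16 → 22 left.
Clinic J: +6 to 6 (cap) → 16 left.
Clinic A: +11 to 11 (cap) → 5 left.
Clinic E: +3 to 6 (cap) → 2 left.
Only 2 left; Clinic M takes them to reach 3.
Total = 18×6 + 17×11 + 7×3 + 21×16 + 10×6 = 712.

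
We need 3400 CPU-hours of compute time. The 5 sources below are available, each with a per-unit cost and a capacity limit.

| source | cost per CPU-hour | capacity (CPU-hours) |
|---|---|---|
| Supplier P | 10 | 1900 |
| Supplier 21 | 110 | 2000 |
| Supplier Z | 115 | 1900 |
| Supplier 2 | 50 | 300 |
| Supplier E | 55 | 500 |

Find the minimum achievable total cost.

Fill from the cheapest source first.
Supplier P (10): use full 1900 — 1500 CPU-hours to go.
Supplier 2 at 50: take all 300 CPU-hours — 1200 still needed.
Take 500 from Supplier E at 55 — need 700 more.
Take 700 from Supplier 21 at 110 to finish.
Supplier Z: unused.
Cost = 1900×10 + 300×50 + 500×55 + 700×110 = 138500.

138500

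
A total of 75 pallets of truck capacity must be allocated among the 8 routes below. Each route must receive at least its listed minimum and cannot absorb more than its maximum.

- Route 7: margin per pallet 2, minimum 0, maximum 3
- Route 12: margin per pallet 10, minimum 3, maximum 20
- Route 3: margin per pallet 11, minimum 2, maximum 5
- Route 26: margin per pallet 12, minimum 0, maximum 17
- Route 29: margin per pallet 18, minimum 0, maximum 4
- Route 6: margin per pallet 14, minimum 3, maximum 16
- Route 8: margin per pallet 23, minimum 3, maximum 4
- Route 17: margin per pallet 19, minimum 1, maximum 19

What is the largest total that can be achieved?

Meeting every minimum uses 0+3+2+0+0+3+3+1 = 12 pallets, leaving 63.
Order the routes by margin per pallet: Route 8 23 > Route 17 19 > Route 29 18 > Route 6 14 > Route 26 12 > Route 3 11 > Route 12 10 > Route 7 2.
Give Route 8 1 more to hit its cap of 4 ; 62 left.
Route 17 takes 18 more to reach its cap of 19 ; 44 left.
Route 29: +4 to 4 (cap) ; 40 left.
Route 6 takes 13 more to reach its cap of 16 ; 27 left.
Give Route 26 17 more to hit its cap of 17 ; 10 left.
Route 3 takes 3 more to reach its cap of 5 ; 7 left.
Only 7 left; Route 12 takes them to reach 10.
Total = 10×10 + 11×5 + 12×17 + 18×4 + 14×16 + 23×4 + 19×19 = 1108.

1108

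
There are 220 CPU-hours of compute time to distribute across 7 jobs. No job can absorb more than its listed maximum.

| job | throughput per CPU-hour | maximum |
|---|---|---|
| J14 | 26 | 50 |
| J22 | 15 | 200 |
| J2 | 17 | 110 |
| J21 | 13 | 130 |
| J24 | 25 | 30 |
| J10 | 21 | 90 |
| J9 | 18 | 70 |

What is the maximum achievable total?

4840

Highest throughput per CPU-hour first: J14 26 > J24 25 > J10 21 > J9 18 > J2 17 > J22 15 > J21 13.
Give J14 50 to hit its cap of 50 ; 170 left.
Give J24 30 to hit its cap of 30 ; 140 left.
Give J10 90 to hit its cap of 90 ; 50 left.
Only 50 left; J9 takes them to reach 50.
Total = 26×50 + 25×30 + 21×90 + 18×50 = 4840.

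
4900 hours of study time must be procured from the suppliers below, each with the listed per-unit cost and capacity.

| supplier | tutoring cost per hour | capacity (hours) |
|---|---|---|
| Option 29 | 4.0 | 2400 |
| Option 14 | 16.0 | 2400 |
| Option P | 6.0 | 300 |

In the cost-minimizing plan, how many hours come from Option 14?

2200

Cheapest first:
Take 2400 from Option 29 at 4.0 — need 2500 more.
Option P (6.0): use full 300 — 2200 hours to go.
Option 14 at 16.0: take 2200 of its 2400 — requirement met.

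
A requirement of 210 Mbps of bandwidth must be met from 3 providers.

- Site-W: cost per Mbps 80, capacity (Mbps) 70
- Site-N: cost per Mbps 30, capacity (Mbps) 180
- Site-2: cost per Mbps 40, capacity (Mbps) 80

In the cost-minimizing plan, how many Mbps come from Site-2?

30

Fill from the cheapest provider first.
Site-N (30): use full 180 ; 30 Mbps to go.
Site-2 (40): take the remaining 30 ; done.
Site-W: unused.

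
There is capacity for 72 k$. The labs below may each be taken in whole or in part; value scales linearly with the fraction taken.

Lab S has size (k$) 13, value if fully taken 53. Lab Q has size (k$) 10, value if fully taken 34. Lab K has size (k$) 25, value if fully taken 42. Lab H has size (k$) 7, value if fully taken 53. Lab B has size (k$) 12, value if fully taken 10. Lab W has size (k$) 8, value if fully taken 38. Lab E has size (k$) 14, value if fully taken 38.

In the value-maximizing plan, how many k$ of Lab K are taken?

Best value per unit of size first: Lab H 53/7≈7.57, Lab W 38/8≈4.75, Lab S 53/13≈4.08, Lab Q 34/10≈3.4, Lab E 38/14≈2.71, Lab K 42/25≈1.68, Lab B 10/12≈0.833.
Lab H: take in full, 7 k$ for value 53 → 65 left.
Lab W: take in full, 8 k$ for value 38 → 57 left.
Lab S: take in full, 13 k$ for value 53 → 44 left.
Take all of Lab Q (10 k$, value 34) → 34 k$ left.
Lab E: take in full, 14 k$ for value 38 → 20 left.
Fill the last 20 k$ with part of Lab K: 20/25 of it earns 33.6.

20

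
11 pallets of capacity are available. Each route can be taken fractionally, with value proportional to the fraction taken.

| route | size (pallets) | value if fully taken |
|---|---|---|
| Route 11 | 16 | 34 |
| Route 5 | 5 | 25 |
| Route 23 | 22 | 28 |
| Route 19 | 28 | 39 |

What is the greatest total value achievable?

37.75

Best value per unit of size first: Route 5 25/5≈5, Route 11 34/16≈2.12, Route 19 39/28≈1.39, Route 23 28/22≈1.27.
Route 5: take in full, 5 pallets for value 25 — 6 left.
Fill the last 6 pallets with part of Route 11: 6/16 of it earns 12.75.
Total value = 37.75.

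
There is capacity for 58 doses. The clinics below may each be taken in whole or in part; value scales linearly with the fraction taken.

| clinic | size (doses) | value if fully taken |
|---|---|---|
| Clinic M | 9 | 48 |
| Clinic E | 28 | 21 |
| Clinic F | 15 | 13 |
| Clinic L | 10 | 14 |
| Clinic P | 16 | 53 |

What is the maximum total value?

134

Sort by value density: Clinic M 48/9≈5.33, Clinic P 53/16≈3.31, Clinic L 14/10≈1.4, Clinic F 13/15≈0.867, Clinic E 21/28≈0.75.
All 9 doses of Clinic M fit (value 48) — 49 remain.
All 16 doses of Clinic P fit (value 53) — 33 remain.
All 10 doses of Clinic L fit (value 14) — 23 remain.
Take all of Clinic F (15 doses, value 13) — 8 doses left.
Only 8 doses remain; take 8/28 of Clinic E for value 21×8/28 = 6.
Total value = 134.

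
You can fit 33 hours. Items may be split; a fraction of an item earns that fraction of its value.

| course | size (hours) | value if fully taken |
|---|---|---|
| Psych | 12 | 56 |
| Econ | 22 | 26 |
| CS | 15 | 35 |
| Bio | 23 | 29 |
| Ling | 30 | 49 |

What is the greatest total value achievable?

100.8

Best value per unit of size first: Psych 56/12≈4.67, CS 35/15≈2.33, Ling 49/30≈1.63, Bio 29/23≈1.26, Econ 26/22≈1.18.
Psych: take in full, 12 hours for value 56 — 21 left.
CS: take in full, 15 hours for value 35 — 6 left.
Fill the last 6 hours with part of Ling: 6/30 of it earns 9.8.
Total value = 100.8.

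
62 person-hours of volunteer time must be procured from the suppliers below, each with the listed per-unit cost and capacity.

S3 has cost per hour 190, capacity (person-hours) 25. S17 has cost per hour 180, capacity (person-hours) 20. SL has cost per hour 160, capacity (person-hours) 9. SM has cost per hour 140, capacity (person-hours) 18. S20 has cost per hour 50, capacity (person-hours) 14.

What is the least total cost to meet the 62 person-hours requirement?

Use suppliers in increasing cost order.
Take 14 from S20 at 50 ; need 48 more.
SM (140): use full 18 ; 30 person-hours to go.
SL at 160: take all 9 person-hours ; 21 still needed.
Take 20 from S17 at 180 ; need 1 more.
S3 (190): take the remaining 1 ; done.
Cost = 14×50 + 18×140 + 9×160 + 20×180 + 1×190 = 8450.

8450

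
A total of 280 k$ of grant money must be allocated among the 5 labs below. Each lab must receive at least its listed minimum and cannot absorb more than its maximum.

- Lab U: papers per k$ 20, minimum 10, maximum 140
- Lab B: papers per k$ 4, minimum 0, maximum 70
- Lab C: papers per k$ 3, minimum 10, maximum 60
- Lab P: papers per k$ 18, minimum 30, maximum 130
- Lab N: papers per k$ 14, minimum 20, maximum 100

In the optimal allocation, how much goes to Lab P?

110

Meeting every minimum uses 10+0+10+30+20 = 70 k$, leaving 210.
Rank by papers per k$: Lab U 20 > Lab P 18 > Lab N 14 > Lab B 4 > Lab C 3.
Give Lab U 130 more to hit its cap of 140 — 80 left.
Only 80 left; Lab P takes them to reach 110.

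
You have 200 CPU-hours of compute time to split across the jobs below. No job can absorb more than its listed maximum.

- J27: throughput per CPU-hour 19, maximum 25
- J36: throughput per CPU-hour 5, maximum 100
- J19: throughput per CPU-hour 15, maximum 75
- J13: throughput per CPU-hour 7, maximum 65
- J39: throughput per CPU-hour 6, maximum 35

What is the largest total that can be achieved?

Order the jobs by throughput per CPU-hour: J27 19 > J19 15 > J13 7 > J39 6 > J36 5.
J27: +25 to 25 (cap) ; 175 left.
J19 takes 75 to reach its cap of 75 ; 100 left.
Give J13 65 to hit its cap of 65 ; 35 left.
J39 takes 35 to reach its cap of 35 ; 0 left.
Total = 19×25 + 15×75 + 7×65 + 6×35 = 2265.

2265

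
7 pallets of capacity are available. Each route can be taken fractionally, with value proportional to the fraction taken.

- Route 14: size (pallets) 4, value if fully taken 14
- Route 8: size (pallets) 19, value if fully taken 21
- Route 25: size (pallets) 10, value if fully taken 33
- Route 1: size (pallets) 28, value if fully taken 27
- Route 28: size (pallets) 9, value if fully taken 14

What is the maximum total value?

Sort by value density: Route 14 14/4≈3.5, Route 25 33/10≈3.3, Route 28 14/9≈1.56, Route 8 21/19≈1.11, Route 1 27/28≈0.964.
Take all of Route 14 (4 pallets, value 14) → 3 pallets left.
Only 3 pallets remain; take 3/10 of Route 25 for value 33×3/10 = 9.9.
Total value = 23.9.

23.9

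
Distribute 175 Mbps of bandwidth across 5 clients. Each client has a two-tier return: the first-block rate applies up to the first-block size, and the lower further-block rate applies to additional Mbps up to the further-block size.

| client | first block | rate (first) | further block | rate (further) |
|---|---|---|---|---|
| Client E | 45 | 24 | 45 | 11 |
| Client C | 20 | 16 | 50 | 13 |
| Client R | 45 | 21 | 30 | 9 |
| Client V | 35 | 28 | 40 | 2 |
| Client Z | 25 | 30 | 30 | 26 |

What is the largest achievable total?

Order all 10 blocks by rate: Client Z/tier1 30 > Client V/tier1 28 > Client Z/tier2 26 > Client E/tier1 24 > Client R/tier1 21 > Client C/tier1 16 > Client C/tier2 13 > Client E/tier2 11 > Client R/tier2 9 > Client V/tier2 2.
Client Z tier1 at 30: fill all 25 ; 150 left.
Client V tier1 at 28: fill all 35 ; 115 left.
Fill Client Z tier2 block (30 at 26) ; 85 left.
Fill Client E tier1 block (45 at 24) ; 40 left.
Client R tier1 at 21: only 40 left, fill 40.
Total = 30×25 + 28×35 + 26×30 + 24×45 + 21×40 = 4430.

4430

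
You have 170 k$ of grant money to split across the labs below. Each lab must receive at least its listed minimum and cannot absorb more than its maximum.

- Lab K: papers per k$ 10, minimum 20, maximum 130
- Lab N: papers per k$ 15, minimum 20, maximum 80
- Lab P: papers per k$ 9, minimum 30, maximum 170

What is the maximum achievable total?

2070

Meeting every minimum uses 20+20+30 = 70 k$, leaving 100.
Rank by papers per k$: Lab N 15 > Lab K 10 > Lab P 9.
Lab N: +60 to 80 (cap) — 40 left.
Only 40 left; Lab K takes them to reach 60.
Total = 10×60 + 15×80 + 9×30 = 2070.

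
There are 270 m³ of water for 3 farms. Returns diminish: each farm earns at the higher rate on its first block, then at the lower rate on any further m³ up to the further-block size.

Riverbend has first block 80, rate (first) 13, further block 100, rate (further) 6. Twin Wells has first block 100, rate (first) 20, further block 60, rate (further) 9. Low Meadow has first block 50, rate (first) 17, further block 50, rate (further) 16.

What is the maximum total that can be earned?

Order all 6 blocks by rate: Twin Wells/T1 20 > Low Meadow/T1 17 > Low Meadow/T2 16 > Riverbend/T1 13 > Twin Wells/T2 9 > Riverbend/T2 6.
Twin Wells/T1 (20): +100 — 170 left.
Low Meadow T1 at 17: fill all 50 — 120 left.
Low Meadow T2 at 16: fill all 50 — 70 left.
70 remain; put them into Riverbend T1 at 13.
Total = 20×100 + 17×50 + 16×50 + 13×70 = 4560.

4560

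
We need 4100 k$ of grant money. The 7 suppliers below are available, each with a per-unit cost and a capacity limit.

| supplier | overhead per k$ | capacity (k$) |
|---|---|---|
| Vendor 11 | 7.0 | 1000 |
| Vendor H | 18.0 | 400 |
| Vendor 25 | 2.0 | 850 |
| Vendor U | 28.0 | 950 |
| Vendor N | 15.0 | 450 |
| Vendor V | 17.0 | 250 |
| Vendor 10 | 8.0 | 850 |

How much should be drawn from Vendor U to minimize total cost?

Use suppliers in increasing cost order.
Take 850 from Vendor 25 at 2.0 → need 3250 more.
Vendor 11 (7.0): use full 1000 → 2250 k$ to go.
Take 850 from Vendor 10 at 8.0 → need 1400 more.
Take 450 from Vendor N at 15.0 → need 950 more.
Take 250 from Vendor V at 17.0 → need 700 more.
Take 400 from Vendor H at 18.0 → need 300 more.
Vendor U at 28.0: take 300 of its 950 → requirement met.

300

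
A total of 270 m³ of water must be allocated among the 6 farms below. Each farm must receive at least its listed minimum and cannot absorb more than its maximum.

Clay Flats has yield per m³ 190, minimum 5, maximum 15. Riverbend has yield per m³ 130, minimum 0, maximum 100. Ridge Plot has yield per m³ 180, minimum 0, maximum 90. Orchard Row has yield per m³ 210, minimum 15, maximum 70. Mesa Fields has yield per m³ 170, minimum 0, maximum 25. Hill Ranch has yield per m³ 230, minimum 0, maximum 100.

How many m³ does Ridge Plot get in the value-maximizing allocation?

Meeting every minimum uses 5+0+0+15+0+0 = 20 m³, leaving 250.
Order the farms by yield per m³: Hill Ranch 230 > Orchard Row 210 > Clay Flats 190 > Ridge Plot 180 > Mesa Fields 170 > Riverbend 130.
Hill Ranch takes 100 more to reach its cap of 100 — 150 left.
Give Orchard Row 55 more to hit its cap of 70 — 95 left.
Give Clay Flats 10 more to hit its cap of 15 — 85 left.
Ridge Plot has room for 90 more but only 85 remain, so it gets 85.

85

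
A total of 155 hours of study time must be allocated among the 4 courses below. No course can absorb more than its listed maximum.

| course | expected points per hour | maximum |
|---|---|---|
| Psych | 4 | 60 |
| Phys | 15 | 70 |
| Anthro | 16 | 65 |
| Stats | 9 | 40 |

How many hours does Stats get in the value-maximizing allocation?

Rank by expected points per hour: Anthro 16 > Phys 15 > Stats 9 > Psych 4.
Give Anthro 65 to hit its cap of 65 ; 90 left.
Phys takes 70 to reach its cap of 70 ; 20 left.
Only 20 left; Stats takes them to reach 20.

20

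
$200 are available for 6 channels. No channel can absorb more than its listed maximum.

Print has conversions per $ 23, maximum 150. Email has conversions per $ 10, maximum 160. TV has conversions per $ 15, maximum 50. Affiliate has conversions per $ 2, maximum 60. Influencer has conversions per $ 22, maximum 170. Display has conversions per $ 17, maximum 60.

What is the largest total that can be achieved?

4550

Highest conversions per $ first: Print 23 > Influencer 22 > Display 17 > TV 15 > Email 10 > Affiliate 2.
Print takes 150 to reach its cap of 150 → 50 left.
Influencer: +50 (room for 170) → 50. Pool exhausted.
Total = 23×150 + 22×50 = 4550.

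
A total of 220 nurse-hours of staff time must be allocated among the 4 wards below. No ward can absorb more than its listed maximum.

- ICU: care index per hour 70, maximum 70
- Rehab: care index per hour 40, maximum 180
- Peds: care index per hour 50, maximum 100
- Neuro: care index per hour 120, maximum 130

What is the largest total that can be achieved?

Highest care index per hour first: Neuro 120 > ICU 70 > Peds 50 > Rehab 40.
Neuro takes 130 to reach its cap of 130 ; 90 left.
ICU takes 70 to reach its cap of 70 ; 20 left.
Only 20 left; Peds takes them to reach 20.
Total = 70×70 + 50×20 + 120×130 = 21500.

21500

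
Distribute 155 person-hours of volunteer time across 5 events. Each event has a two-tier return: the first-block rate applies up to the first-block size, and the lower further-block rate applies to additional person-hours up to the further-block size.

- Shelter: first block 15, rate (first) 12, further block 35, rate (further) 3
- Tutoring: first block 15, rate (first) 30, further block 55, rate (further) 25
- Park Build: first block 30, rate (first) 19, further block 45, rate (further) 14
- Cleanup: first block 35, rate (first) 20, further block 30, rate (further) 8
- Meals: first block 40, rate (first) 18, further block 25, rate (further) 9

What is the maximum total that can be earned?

Treat each block as its own option and order by rate: Tutoring/first 30 > Tutoring/second 25 > Cleanup/first 20 > Park Build/first 19 > Meals/first 18 > Park Build/second 14 > Shelter/first 12 > Meals/second 9 > Cleanup/second 8 > Shelter/second 3.
Fill Tutoring first block (15 at 30) ; 140 left.
Tutoring/second (25): +55 ; 85 left.
Fill Cleanup first block (35 at 20) ; 50 left.
Fill Park Build first block (30 at 19) ; 20 left.
20 remain; put them into Meals first at 18.
Total = 30×15 + 25×55 + 20×35 + 19×30 + 18×20 = 3455.

3455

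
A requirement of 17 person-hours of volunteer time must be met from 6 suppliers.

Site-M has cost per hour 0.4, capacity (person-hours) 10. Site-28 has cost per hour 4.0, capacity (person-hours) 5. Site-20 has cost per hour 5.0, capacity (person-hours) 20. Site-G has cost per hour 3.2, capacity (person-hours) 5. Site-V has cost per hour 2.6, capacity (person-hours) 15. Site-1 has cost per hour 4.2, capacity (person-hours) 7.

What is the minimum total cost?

22.2

Fill from the cheapest supplier first.
Site-M (0.4): use full 10 ; 7 person-hours to go.
Take 7 from Site-V at 2.6 to finish.
Site-G, Site-28, Site-1, Site-20: unused.
Cost = 10×0.4 + 7×2.6 = 22.2.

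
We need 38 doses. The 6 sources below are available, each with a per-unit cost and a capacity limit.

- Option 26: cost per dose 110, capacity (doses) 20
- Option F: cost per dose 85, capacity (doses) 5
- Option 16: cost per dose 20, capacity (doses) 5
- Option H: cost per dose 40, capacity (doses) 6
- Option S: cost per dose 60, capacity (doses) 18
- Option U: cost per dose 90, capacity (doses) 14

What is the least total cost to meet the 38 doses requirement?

Fill from the cheapest source first.
Option 16 (20): use full 5 → 33 doses to go.
Take 6 from Option H at 40 → need 27 more.
Option S (60): use full 18 → 9 doses to go.
Option F at 85: take all 5 doses → 4 still needed.
Option U (90): take the remaining 4 → done.
Option 26: unused.
Cost = 5×20 + 6×40 + 18×60 + 5×85 + 4×90 = 2205.

2205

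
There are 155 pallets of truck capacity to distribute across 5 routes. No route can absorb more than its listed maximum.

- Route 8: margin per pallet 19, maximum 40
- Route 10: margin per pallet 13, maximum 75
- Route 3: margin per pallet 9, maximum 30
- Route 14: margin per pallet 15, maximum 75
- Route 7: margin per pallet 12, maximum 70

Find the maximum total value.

Rank by margin per pallet: Route 8 19 > Route 14 15 > Route 10 13 > Route 7 12 > Route 3 9.
Route 8 takes 40 to reach its cap of 40 — 115 left.
Give Route 14 75 to hit its cap of 75 — 40 left.
Only 40 left; Route 10 takes them to reach 40.
Total = 19×40 + 13×40 + 15×75 = 2405.

2405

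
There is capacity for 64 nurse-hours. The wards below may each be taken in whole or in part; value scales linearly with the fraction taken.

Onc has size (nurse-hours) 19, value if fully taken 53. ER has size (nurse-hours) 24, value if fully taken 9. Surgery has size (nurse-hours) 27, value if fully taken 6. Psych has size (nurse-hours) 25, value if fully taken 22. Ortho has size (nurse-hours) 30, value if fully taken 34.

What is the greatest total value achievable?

Best value per unit of size first: Onc 53/19≈2.79, Ortho 34/30≈1.13, Psych 22/25≈0.88, ER 9/24≈0.375, Surgery 6/27≈0.222.
Take all of Onc (19 nurse-hours, value 53) ; 45 nurse-hours left.
Ortho: take in full, 30 nurse-hours for value 34 ; 15 left.
Fill the last 15 nurse-hours with part of Psych: 15/25 of it earns 13.2.
Total value = 100.2.

100.2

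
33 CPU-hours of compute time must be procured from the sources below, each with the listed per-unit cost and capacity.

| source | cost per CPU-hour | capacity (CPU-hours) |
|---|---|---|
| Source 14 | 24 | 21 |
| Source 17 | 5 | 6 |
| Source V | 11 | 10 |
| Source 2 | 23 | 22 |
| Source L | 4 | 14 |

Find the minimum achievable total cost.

Fill from the cheapest source first.
Source L (4): use full 14 ; 19 CPU-hours to go.
Source 17 at 5: take all 6 CPU-hours ; 13 still needed.
Source V at 11: take all 10 CPU-hours ; 3 still needed.
Source 2 (23): take the remaining 3 ; done.
Source 14: unused.
Cost = 14×4 + 6×5 + 10×11 + 3×23 = 265.

265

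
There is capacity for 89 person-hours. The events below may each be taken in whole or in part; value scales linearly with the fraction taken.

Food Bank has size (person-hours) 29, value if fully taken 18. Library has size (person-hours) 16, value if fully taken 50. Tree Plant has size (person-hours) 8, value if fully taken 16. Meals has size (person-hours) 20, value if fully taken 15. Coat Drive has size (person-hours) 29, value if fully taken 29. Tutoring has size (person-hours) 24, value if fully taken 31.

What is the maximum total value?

Sort by value density: Library 50/16≈3.12, Tree Plant 16/8≈2, Tutoring 31/24≈1.29, Coat Drive 29/29≈1, Meals 15/20≈0.75, Food Bank 18/29≈0.621.
All 16 person-hours of Library fit (value 50) ; 73 remain.
All 8 person-hours of Tree Plant fit (value 16) ; 65 remain.
Take all of Tutoring (24 person-hours, value 31) ; 41 person-hours left.
All 29 person-hours of Coat Drive fit (value 29) ; 12 remain.
Fill the last 12 person-hours with part of Meals: 12/20 of it earns 9.
Total value = 135.

135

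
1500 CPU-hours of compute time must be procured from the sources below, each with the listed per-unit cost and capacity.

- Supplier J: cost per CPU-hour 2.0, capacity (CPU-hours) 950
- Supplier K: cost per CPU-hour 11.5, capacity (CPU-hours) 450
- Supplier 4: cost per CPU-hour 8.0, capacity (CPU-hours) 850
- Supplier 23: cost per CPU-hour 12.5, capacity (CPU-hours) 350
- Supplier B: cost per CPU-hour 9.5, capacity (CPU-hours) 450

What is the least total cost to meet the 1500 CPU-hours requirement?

6300

Use sources in increasing cost order.
Supplier J (2.0): use full 950 ; 550 CPU-hours to go.
Supplier 4 at 8.0: take 550 of its 850 ; requirement met.
Supplier B, Supplier K, Supplier 23: unused.
Cost = 950×2.0 + 550×8.0 = 6300.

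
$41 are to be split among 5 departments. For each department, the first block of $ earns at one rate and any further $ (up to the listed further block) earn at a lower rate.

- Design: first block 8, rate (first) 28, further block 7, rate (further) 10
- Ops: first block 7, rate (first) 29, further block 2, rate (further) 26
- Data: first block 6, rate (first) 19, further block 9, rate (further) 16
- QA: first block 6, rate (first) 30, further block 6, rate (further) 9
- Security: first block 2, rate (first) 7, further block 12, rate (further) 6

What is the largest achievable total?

947

Rank every tier by rate: QA/first 30 > Ops/first 29 > Design/first 28 > Ops/second 26 > Data/first 19 > Data/second 16 > Design/second 10 > QA/second 9 > Security/first 7 > Security/second 6.
QA/first (30): +6 ; 35 left.
Ops first at 29: fill all 7 ; 28 left.
Design first at 28: fill all 8 ; 20 left.
Fill Ops second block (2 at 26) ; 18 left.
Data first at 19: fill all 6 ; 12 left.
Data second at 16: fill all 9 ; 3 left.
3 remain; put them into Design second at 10.
Total = 30×6 + 29×7 + 28×8 + 26×2 + 19×6 + 16×9 + 10×3 = 947.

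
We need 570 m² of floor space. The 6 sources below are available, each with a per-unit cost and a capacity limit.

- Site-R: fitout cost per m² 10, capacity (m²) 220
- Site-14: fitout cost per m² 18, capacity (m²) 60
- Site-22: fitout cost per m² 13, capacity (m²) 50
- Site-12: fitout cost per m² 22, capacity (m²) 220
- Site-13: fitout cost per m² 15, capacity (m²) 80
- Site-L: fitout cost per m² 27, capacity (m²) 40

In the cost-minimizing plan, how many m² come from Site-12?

Cheapest first:
Site-R (10): use full 220 — 350 m² to go.
Site-22 (13): use full 50 — 300 m² to go.
Site-13 (15): use full 80 — 220 m² to go.
Site-14 (18): use full 60 — 160 m² to go.
Site-12 at 22: take 160 of its 220 — requirement met.
Site-L: unused.

160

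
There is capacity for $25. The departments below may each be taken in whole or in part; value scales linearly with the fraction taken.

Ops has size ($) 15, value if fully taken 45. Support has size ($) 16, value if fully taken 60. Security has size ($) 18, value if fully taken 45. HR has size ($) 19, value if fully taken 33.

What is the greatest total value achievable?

Sort by value density: Support 60/16≈3.75, Ops 45/15≈3, Security 45/18≈2.5, HR 33/19≈1.74.
All 16 $ of Support fit (value 60) ; 9 remain.
Fill the last 9 $ with part of Ops: 9/15 of it earns 27.
Total value = 87.

87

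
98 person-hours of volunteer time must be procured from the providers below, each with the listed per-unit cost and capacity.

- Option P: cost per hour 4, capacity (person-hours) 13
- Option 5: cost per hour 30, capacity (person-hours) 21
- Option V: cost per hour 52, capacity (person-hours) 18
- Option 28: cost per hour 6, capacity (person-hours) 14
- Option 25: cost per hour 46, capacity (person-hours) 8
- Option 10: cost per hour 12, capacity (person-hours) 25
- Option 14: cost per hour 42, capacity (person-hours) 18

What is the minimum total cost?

2144

Use providers in increasing cost order.
Option P (4): use full 13 ; 85 person-hours to go.
Take 14 from Option 28 at 6 ; need 71 more.
Take 25 from Option 10 at 12 ; need 46 more.
Take 21 from Option 5 at 30 ; need 25 more.
Option 14 at 42: take all 18 person-hours ; 7 still needed.
Take 7 from Option 25 at 46 to finish.
Option V: unused.
Cost = 13×4 + 14×6 + 25×12 + 21×30 + 18×42 + 7×46 = 2144.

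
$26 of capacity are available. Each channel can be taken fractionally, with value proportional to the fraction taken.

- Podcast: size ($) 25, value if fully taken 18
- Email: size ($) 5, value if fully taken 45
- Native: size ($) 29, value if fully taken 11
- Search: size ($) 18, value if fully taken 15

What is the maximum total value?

62.16

Rank by value-to-size ratio: Email 45/5≈9, Search 15/18≈0.833, Podcast 18/25≈0.72, Native 11/29≈0.379.
Email: take in full, 5 $ for value 45 ; 21 left.
All 18 $ of Search fit (value 15) ; 3 remain.
Only 3 $ remain; take 3/25 of Podcast for value 18×3/25 = 2.16.
Total value = 62.16.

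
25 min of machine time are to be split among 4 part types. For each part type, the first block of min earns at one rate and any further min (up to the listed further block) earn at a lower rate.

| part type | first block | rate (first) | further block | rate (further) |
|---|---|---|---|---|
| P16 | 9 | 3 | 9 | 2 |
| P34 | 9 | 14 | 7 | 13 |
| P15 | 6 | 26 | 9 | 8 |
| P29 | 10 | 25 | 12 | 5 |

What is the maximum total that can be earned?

532

Treat each block as its own option and order by rate: P15/first 26 > P29/first 25 > P34/first 14 > P34/second 13 > P15/second 8 > P29/second 5 > P16/first 3 > P16/second 2.
P15/first (26): +6 → 19 left.
Fill P29 first block (10 at 25) → 9 left.
P34/first (14): +9 → 0 left.
Total = 26×6 + 25×10 + 14×9 = 532.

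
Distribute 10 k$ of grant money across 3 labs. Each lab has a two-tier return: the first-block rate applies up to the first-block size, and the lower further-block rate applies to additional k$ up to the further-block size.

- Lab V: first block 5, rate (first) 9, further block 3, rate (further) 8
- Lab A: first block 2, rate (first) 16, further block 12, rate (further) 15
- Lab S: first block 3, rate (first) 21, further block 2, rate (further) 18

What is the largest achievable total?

Treat each block as its own option and order by rate: Lab S/tier1 21 > Lab S/tier2 18 > Lab A/tier1 16 > Lab A/tier2 15 > Lab V/tier1 9 > Lab V/tier2 8.
Fill Lab S tier1 block (3 at 21) — 7 left.
Lab S tier2 at 18: fill all 2 — 5 left.
Lab A tier1 at 16: fill all 2 — 3 left.
Lab A tier2 at 15: only 3 left, fill 3.
Total = 21×3 + 18×2 + 16×2 + 15×3 = 176.

176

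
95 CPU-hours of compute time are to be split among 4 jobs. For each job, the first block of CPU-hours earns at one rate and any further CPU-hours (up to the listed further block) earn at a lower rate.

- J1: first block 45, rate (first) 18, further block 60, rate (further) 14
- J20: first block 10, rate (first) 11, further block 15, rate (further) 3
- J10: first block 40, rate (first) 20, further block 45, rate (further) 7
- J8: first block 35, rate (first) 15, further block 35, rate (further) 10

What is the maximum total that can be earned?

Treat each block as its own option and order by rate: J10/tier1 20 > J1/tier1 18 > J8/tier1 15 > J1/tier2 14 > J20/tier1 11 > J8/tier2 10 > J10/tier2 7 > J20/tier2 3.
Fill J10 tier1 block (40 at 20) ; 55 left.
J1/tier1 (18): +45 ; 10 left.
10 remain; put them into J8 tier1 at 15.
Total = 20×40 + 18×45 + 15×10 = 1760.

1760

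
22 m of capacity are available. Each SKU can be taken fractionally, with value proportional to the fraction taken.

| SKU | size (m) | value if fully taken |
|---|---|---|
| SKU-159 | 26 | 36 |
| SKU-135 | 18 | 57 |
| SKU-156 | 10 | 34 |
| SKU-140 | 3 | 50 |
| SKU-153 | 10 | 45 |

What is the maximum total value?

125.6

Rank by value-to-size ratio: SKU-140 50/3≈16.7, SKU-153 45/10≈4.5, SKU-156 34/10≈3.4, SKU-135 57/18≈3.17, SKU-159 36/26≈1.38.
All 3 m of SKU-140 fit (value 50) — 19 remain.
All 10 m of SKU-153 fit (value 45) — 9 remain.
Only 9 m remain; take 9/10 of SKU-156 for value 34×9/10 = 30.6.
Total value = 125.6.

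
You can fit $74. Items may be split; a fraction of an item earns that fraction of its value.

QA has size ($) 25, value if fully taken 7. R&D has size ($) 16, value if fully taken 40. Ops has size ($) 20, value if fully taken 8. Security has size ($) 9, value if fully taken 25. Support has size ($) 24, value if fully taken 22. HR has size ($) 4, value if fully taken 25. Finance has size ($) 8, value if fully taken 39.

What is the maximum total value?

156.2

Rank by value-to-size ratio: HR 25/4≈6.25, Finance 39/8≈4.88, Security 25/9≈2.78, R&D 40/16≈2.5, Support 22/24≈0.917, Ops 8/20≈0.4, QA 7/25≈0.28.
All 4 $ of HR fit (value 25) — 70 remain.
All 8 $ of Finance fit (value 39) — 62 remain.
All 9 $ of Security fit (value 25) — 53 remain.
R&D: take in full, 16 $ for value 40 — 37 left.
Take all of Support (24 $, value 22) — 13 $ left.
Only 13 $ remain; take 13/20 of Ops for value 8×13/20 = 5.2.
Total value = 156.2.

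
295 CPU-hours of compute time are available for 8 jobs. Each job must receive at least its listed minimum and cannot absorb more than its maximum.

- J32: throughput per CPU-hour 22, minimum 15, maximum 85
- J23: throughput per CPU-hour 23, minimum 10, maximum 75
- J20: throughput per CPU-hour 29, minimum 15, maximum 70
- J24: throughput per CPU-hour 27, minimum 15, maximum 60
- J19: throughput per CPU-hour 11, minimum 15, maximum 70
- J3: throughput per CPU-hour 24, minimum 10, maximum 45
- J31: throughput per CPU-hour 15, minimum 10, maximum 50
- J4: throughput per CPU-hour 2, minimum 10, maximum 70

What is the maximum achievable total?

7005

Meeting every minimum uses 15+10+15+15+15+10+10+10 = 100 CPU-hours, leaving 195.
Rank by throughput per CPU-hour: J20 29 > J24 27 > J3 24 > J23 23 > J32 22 > J31 15 > J19 11 > J4 2.
J20 takes 55 more to reach its cap of 70 ; 140 left.
J24 takes 45 more to reach its cap of 60 ; 95 left.
J3: +35 to 45 (cap) ; 60 left.
J23: +60 (room for 65) → 70. Pool exhausted.
Total = 22×15 + 23×70 + 29×70 + 27×60 + 11×15 + 24×45 + 15×10 + 2×10 = 7005.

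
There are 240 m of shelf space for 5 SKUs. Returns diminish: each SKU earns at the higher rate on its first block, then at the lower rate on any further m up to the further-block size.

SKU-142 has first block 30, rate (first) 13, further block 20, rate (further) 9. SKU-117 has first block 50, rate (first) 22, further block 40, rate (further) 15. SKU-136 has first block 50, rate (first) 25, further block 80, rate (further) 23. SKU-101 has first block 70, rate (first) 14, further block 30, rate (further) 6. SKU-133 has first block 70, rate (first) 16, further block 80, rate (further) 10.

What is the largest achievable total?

Treat each block as its own option and order by rate: SKU-136/tier1 25 > SKU-136/tier2 23 > SKU-117/tier1 22 > SKU-133/tier1 16 > SKU-117/tier2 15 > SKU-101/tier1 14 > SKU-142/tier1 13 > SKU-133/tier2 10 > SKU-142/tier2 9 > SKU-101/tier2 6.
SKU-136/tier1 (25): +50 → 190 left.
SKU-136/tier2 (23): +80 → 110 left.
Fill SKU-117 tier1 block (50 at 22) → 60 left.
SKU-133/tier1: +60 of 70 at 16; pool empty.
Total = 25×50 + 23×80 + 22×50 + 16×60 = 5150.

5150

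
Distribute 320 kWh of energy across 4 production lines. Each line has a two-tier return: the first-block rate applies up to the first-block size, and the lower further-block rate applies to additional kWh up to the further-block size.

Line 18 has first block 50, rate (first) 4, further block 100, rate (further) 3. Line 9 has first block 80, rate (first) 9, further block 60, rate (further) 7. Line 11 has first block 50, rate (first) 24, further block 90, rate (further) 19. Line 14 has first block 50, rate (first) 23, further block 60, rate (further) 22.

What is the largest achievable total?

Rank every tier by rate: Line 11/first 24 > Line 14/first 23 > Line 14/second 22 > Line 11/second 19 > Line 9/first 9 > Line 9/second 7 > Line 18/first 4 > Line 18/second 3.
Line 11 first at 24: fill all 50 ; 270 left.
Line 14/first (23): +50 ; 220 left.
Line 14/second (22): +60 ; 160 left.
Line 11 second at 19: fill all 90 ; 70 left.
70 remain; put them into Line 9 first at 9.
Total = 24×50 + 23×50 + 22×60 + 19×90 + 9×70 = 6010.

6010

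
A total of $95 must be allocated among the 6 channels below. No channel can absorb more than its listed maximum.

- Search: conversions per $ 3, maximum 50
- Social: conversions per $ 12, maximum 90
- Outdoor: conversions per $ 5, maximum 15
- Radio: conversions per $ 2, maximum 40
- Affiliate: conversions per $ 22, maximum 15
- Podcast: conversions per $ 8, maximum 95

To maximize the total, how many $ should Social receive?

Rank by conversions per $: Affiliate 22 > Social 12 > Podcast 8 > Outdoor 5 > Search 3 > Radio 2.
Give Affiliate 15 to hit its cap of 15 — 80 left.
Only 80 left; Social takes them to reach 80.

80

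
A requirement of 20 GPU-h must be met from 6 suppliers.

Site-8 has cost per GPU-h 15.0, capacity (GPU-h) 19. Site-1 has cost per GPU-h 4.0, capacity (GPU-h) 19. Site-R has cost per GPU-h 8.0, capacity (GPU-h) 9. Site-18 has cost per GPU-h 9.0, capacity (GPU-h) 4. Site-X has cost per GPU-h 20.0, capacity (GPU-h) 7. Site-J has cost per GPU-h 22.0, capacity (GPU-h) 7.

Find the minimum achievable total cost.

84

Use suppliers in increasing cost order.
Take 19 from Site-1 at 4.0 → need 1 more.
Site-R at 8.0: take 1 of its 9 → requirement met.
Site-18, Site-8, Site-X, Site-J: unused.
Cost = 19×4.0 + 1×8.0 = 84.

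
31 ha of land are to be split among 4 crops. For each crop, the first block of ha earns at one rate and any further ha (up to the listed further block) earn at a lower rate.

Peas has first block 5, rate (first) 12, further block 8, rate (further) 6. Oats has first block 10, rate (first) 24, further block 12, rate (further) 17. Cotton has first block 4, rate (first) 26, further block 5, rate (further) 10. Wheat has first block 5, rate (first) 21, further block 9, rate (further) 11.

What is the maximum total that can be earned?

Treat each block as its own option and order by rate: Cotton/first 26 > Oats/first 24 > Wheat/first 21 > Oats/second 17 > Peas/first 12 > Wheat/second 11 > Cotton/second 10 > Peas/second 6.
Cotton/first (26): +4 → 27 left.
Oats/first (24): +10 → 17 left.
Wheat first at 21: fill all 5 → 12 left.
Oats/second (17): +12 → 0 left.
Total = 26×4 + 24×10 + 21×5 + 17×12 = 653.

653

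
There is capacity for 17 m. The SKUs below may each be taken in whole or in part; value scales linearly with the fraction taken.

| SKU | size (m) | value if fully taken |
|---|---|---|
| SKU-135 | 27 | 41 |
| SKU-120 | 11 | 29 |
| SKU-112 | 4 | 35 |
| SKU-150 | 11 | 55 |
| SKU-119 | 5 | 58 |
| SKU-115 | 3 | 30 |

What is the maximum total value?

148

Best value per unit of size first: SKU-119 58/5≈11.6, SKU-115 30/3≈10, SKU-112 35/4≈8.75, SKU-150 55/11≈5, SKU-120 29/11≈2.64, SKU-135 41/27≈1.52.
Take all of SKU-119 (5 m, value 58) ; 12 m left.
SKU-115: take in full, 3 m for value 30 ; 9 left.
Take all of SKU-112 (4 m, value 35) ; 5 m left.
5 m left: a 5/11 share of SKU-150 gives 55×5/11 = 25.
Total value = 148.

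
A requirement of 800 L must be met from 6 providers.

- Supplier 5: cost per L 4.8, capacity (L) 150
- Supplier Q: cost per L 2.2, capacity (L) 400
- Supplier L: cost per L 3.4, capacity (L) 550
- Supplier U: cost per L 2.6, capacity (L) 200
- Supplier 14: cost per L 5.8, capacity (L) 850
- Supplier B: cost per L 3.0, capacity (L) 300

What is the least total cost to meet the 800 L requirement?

2000

Use providers in increasing cost order.
Take 400 from Supplier Q at 2.2 ; need 400 more.
Supplier U at 2.6: take all 200 L ; 200 still needed.
Supplier B (3.0): take the remaining 200 ; done.
Supplier L, Supplier 5, Supplier 14: unused.
Cost = 400×2.2 + 200×2.6 + 200×3.0 = 2000.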